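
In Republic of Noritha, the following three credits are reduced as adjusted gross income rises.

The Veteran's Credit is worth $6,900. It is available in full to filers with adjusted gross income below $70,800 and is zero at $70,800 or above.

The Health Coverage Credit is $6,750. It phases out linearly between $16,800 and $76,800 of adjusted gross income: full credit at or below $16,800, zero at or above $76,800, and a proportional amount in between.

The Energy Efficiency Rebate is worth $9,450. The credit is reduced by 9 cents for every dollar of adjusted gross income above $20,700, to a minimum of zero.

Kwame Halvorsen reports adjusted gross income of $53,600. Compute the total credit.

$15,999

Veteran's Credit: $53,600 is below the $70,800 cutoff, so the full $6,900 applies.
Health Coverage Credit: $53,600 is $36,800 into a $60,000 phase-out range, leaving 23,200/60,000 of the credit: $6,750 × 23,200/60,000 = $2,610.
Energy Efficiency Rebate: 9% of the $32,900 excess over $20,700 is $2,961; credit = $9,450 − $2,961 = $6,489.
Total: $6,900 + $2,610 + $6,489 = $15,999.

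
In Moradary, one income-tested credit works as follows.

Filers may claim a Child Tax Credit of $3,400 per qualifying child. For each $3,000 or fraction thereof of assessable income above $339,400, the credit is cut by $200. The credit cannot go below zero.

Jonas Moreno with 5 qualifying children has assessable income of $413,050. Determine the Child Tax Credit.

Child Tax Credit: base = 5 × $3,400 = $17,000. income exceeds $339,400 by $73,650, which is 25 full-or-partial $3,000 increments; reduction = 25 × $200 = $5,000, leaving $12,000.

$12,000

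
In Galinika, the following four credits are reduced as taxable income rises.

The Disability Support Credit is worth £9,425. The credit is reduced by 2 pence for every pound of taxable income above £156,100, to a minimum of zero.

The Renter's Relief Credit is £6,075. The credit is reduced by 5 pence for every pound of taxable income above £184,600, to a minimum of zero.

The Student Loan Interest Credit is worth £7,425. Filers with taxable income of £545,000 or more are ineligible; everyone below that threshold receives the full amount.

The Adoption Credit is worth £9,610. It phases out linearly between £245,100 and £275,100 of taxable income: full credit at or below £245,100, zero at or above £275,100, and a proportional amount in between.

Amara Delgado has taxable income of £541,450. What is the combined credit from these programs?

£9,143

Disability Support Credit: 2% of the £385,350 excess over £156,100 is £7,707; credit = £9,425 − £7,707 = £1,718.
Renter's Relief Credit: 5% of the £356,850 excess over £184,600 is £17,842.50 ≥ base, so the credit is £0.
Student Loan Interest Credit: £541,450 is below the £545,000 cutoff, so the full £7,425 applies.
Adoption Credit: £541,450 is at or above £275,100, so the credit is £0.
Total: £1,718 + £0 + £7,425 + £0 = £9,143.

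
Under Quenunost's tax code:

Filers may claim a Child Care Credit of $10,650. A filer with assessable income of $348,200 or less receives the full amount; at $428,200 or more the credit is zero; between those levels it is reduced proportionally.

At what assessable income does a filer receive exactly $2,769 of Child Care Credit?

$2,769 is 2,769/10,650 of the full $10,650, so 7,881/10,650 of the $80,000 range has been used: income = $348,200 + $80,000 × 7,881/10,650 = $407,400.

$407,400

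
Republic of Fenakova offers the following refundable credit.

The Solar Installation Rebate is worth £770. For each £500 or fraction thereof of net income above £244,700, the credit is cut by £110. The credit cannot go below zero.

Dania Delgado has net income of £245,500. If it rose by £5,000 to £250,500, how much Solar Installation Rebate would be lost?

£550

At £245,500 — income exceeds £244,700 by £800, which is 2 full-or-partial £500 increments; reduction = 2 × £110 = £220, leaving £550.
At £250,500 — income exceeds £244,700 by £5,800 → 12 increments × £110 = £1,320 ≥ base, so the credit is £0.
Lost: £550 − £0 = £550.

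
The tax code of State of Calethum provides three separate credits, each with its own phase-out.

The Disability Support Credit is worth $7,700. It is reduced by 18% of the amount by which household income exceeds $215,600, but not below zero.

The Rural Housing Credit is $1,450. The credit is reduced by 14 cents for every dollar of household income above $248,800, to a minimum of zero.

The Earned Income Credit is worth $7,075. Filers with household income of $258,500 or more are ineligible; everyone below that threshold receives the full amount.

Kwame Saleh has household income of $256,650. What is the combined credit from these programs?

$7,737

Disability Support Credit: 18% of the $41,050 excess over $215,600 is $7,389; credit = $7,700 − $7,389 = $311.
Rural Housing Credit: 14% of the $7,850 excess over $248,800 is $1,099; credit = $1,450 − $1,099 = $351.
Earned Income Credit: $256,650 is below the $258,500 cutoff, so the full $7,075 applies.
Total: $311 + $351 + $7,075 = $7,737.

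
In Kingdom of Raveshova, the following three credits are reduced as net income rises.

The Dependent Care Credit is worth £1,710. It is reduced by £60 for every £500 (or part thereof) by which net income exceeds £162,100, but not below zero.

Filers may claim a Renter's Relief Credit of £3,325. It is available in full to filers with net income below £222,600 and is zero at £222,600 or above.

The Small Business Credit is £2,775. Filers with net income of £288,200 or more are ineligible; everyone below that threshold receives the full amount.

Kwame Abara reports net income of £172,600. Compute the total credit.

Dependent Care Credit: income exceeds £162,100 by £10,500, which is 21 full-or-partial £500 increments; reduction = 21 × £60 = £1,260, leaving £450.
Renter's Relief Credit: £172,600 is below the £222,600 cutoff, so the full £3,325 applies.
Small Business Credit: £172,600 is below the £288,200 cutoff, so the full £2,775 applies.
Total: £450 + £3,325 + £2,775 = £6,550.

£6,550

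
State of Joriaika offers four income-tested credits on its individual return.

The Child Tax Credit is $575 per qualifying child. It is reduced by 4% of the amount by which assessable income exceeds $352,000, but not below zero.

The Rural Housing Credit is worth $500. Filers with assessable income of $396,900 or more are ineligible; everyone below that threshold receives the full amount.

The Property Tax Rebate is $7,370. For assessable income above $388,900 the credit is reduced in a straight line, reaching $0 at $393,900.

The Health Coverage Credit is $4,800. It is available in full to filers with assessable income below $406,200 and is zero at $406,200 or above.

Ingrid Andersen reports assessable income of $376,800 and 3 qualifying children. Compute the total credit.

Child Tax Credit: base = 3 × $575 = $1,725. 4% of the $24,800 excess over $352,000 is $992; credit = $1,725 − $992 = $733.
Rural Housing Credit: $376,800 is below the $396,900 cutoff, so the full $500 applies.
Property Tax Rebate: $376,800 is at or below the $388,900 threshold, so the full $7,370 applies.
Health Coverage Credit: $376,800 is below the $406,200 cutoff, so the full $4,800 applies.
Total: $733 + $500 + $7,370 + $4,800 = $13,403.

$13,403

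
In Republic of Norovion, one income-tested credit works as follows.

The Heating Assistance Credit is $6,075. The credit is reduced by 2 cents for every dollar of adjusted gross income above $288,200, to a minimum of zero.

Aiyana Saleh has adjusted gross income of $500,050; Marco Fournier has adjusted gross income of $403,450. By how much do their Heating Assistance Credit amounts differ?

Aiyana ($500,050): Heating Assistance Credit: 2% of the $211,850 excess over $288,200 is $4,237; credit = $6,075 − $4,237 = $1,838.
Marco ($403,450): Heating Assistance Credit: 2% of the $115,250 excess over $288,200 is $2,305; credit = $6,075 − $2,305 = $3,770.
Difference: |$1,838 − $3,770| = $1,932.

$1,932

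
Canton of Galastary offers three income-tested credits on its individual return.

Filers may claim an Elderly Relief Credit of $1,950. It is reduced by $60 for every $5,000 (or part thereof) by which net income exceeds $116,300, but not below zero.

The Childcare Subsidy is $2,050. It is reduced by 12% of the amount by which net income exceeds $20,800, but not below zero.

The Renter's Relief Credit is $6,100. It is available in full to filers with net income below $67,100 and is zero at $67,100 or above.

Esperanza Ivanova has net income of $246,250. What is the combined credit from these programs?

$390

Elderly Relief Credit: income exceeds $116,300 by $129,950, which is 26 full-or-partial $5,000 increments; reduction = 26 × $60 = $1,560, leaving $390.
Childcare Subsidy: 12% of the $225,450 excess over $20,800 is $27,054 ≥ base, so the credit is $0.
Renter's Relief Credit: $246,250 meets or exceeds the $67,100 cutoff, so the credit is $0.
Total: $390 + $0 + $0 = $390.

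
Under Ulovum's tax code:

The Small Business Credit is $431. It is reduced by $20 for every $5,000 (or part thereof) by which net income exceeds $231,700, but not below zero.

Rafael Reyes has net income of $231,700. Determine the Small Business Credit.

Small Business Credit: $231,700 is at or below the $231,700 threshold, so the full $431 applies.

$431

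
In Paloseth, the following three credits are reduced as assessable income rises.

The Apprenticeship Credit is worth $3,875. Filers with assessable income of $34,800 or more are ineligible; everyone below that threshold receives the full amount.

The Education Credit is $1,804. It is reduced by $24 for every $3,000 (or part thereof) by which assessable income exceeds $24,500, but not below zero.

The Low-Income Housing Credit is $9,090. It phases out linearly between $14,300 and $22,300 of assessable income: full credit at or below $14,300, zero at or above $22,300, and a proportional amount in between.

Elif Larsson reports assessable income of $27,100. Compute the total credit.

$5,655

Apprenticeship Credit: $27,100 is below the $34,800 cutoff, so the full $3,875 applies.
Education Credit: income exceeds $24,500 by $2,600, which is 1 full-or-partial $3,000 increment; reduction = 1 × $24 = $24, leaving $1,780.
Low-Income Housing Credit: $27,100 is at or above $22,300, so the credit is $0.
Total: $3,875 + $1,780 + $0 = $5,655.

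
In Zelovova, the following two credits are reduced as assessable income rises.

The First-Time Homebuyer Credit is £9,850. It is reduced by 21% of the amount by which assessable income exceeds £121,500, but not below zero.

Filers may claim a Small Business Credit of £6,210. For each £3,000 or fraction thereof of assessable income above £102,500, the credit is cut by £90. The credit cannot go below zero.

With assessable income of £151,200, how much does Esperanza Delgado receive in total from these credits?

First-Time Homebuyer Credit: 21% of the £29,700 excess over £121,500 is £6,237; credit = £9,850 − £6,237 = £3,613.
Small Business Credit: income exceeds £102,500 by £48,700, which is 17 full-or-partial £3,000 increments; reduction = 17 × £90 = £1,530, leaving £4,680.
Total: £3,613 + £4,680 = £8,293.

£8,293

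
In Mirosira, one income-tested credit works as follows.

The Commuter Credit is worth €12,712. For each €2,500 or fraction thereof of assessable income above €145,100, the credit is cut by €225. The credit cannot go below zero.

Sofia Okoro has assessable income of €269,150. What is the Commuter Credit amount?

Commuter Credit: income exceeds €145,100 by €124,050, which is 50 full-or-partial €2,500 increments; reduction = 50 × €225 = €11,250, leaving €1,462.

€1,462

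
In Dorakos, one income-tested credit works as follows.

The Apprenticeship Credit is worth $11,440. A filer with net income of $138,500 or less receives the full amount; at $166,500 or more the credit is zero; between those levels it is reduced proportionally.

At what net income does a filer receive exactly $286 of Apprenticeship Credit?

$165,800

$286 is 286/11,440 of the full $11,440, so 11,154/11,440 of the $28,000 range has been used: income = $138,500 + $28,000 × 11,154/11,440 = $165,800.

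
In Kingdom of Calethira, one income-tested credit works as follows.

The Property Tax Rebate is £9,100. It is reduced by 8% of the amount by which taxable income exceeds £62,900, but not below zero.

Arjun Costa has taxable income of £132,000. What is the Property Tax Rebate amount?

Property Tax Rebate: 8% of the £69,100 excess over £62,900 is £5,528; credit = £9,100 − £5,528 = £3,572.

£3,572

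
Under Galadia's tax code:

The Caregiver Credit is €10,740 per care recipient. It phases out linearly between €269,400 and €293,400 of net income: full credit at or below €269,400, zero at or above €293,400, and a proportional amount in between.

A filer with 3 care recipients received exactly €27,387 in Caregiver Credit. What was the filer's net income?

€273,000

Full credit = 3 × €10,740 = €32,220.
€27,387 is 27,387/32,220 of the full €32,220, so 4,833/32,220 of the €24,000 range has been used: income = €269,400 + €24,000 × 4,833/32,220 = €273,000.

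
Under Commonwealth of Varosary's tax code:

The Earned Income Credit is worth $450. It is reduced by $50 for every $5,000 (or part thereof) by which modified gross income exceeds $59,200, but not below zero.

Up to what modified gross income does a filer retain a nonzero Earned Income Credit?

After 8 increments the reduction is 8 × $50 = $400, leaving $50; one more increment wipes it out. Increment 8 ends at excess 8 × $5,000 = $40,000, so the highest qualifying income is $59,200 + $40,000 = $99,200.

$99,200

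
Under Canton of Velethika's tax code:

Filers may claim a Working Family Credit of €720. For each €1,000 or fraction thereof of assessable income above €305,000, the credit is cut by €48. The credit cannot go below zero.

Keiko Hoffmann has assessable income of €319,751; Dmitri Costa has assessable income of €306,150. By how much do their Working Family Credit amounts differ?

Keiko (€319,751): Working Family Credit: income exceeds €305,000 by €14,751 → 15 increments × €48 = €720 ≥ base, so the credit is €0.
Dmitri (€306,150): Working Family Credit: income exceeds €305,000 by €1,150, which is 2 full-or-partial €1,000 increments; reduction = 2 × €48 = €96, leaving €624.
Difference: |€0 − €624| = €624.

€624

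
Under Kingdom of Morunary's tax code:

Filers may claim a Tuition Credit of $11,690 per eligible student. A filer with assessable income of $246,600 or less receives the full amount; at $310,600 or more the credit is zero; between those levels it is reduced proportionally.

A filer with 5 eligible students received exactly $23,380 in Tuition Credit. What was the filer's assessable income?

$285,000

Full credit = 5 × $11,690 = $58,450.
$23,380 is 23,380/58,450 of the full $58,450, so 35,070/58,450 of the $64,000 range has been used: income = $246,600 + $64,000 × 35,070/58,450 = $285,000.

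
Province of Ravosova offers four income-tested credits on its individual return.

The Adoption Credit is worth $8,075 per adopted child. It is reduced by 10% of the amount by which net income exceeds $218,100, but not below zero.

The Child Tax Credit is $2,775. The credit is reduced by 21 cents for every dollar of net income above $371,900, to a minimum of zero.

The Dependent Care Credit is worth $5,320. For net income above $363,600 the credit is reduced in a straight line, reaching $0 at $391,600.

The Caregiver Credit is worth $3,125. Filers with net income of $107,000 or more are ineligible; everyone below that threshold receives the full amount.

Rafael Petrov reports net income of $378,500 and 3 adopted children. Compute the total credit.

$12,063

Adoption Credit: base = 3 × $8,075 = $24,225. 10% of the $160,400 excess over $218,100 is $16,040; credit = $24,225 − $16,040 = $8,185.
Child Tax Credit: 21% of the $6,600 excess over $371,900 is $1,386; credit = $2,775 − $1,386 = $1,389.
Dependent Care Credit: $378,500 is $14,900 into a $28,000 phase-out range, leaving 13,100/28,000 of the credit: $5,320 × 13,100/28,000 = $2,489.
Caregiver Credit: $378,500 meets or exceeds the $107,000 cutoff, so the credit is $0.
Total: $8,185 + $1,389 + $2,489 + $0 = $12,063.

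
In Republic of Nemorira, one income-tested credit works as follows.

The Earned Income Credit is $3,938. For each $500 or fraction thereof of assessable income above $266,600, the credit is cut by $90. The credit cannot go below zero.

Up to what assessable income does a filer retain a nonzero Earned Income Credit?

$288,100

After 43 increments the reduction is 43 × $90 = $3,870, leaving $68; one more increment wipes it out. Increment 43 ends at excess 43 × $500 = $21,500, so the highest qualifying income is $266,600 + $21,500 = $288,100.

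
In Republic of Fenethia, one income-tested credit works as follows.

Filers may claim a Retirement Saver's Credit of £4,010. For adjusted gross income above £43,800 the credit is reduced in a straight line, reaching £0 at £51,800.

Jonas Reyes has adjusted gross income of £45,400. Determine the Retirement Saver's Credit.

£3,208

Retirement Saver's Credit: £45,400 is £1,600 into a £8,000 phase-out range, leaving 6,400/8,000 of the credit: £4,010 × 6,400/8,000 = £3,208.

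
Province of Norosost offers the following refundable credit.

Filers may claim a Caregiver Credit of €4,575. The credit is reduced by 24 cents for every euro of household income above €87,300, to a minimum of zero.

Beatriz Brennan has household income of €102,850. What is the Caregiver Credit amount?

Caregiver Credit: 24% of the €15,550 excess over €87,300 is €3,732; credit = €4,575 − €3,732 = €843.

€843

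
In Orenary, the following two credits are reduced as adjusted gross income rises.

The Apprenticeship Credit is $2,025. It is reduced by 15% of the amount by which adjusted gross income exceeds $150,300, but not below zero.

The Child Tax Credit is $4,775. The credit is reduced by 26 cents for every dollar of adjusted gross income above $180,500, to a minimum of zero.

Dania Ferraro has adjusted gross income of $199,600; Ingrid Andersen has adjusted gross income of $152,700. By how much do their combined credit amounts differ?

$6,440

Dania ($199,600): Apprenticeship Credit: 15% of the $49,300 excess over $150,300 is $7,395 ≥ base, so the credit is $0. Child Tax Credit: 26% of the $19,100 excess over $180,500 is $4,966 ≥ base, so the credit is $0. total $0 + $0 = $0
Ingrid ($152,700): Apprenticeship Credit: 15% of the $2,400 excess over $150,300 is $360; credit = $2,025 − $360 = $1,665. Child Tax Credit: $152,700 is at or below the $180,500 threshold, so the full $4,775 applies. total $1,665 + $4,775 = $6,440
Difference: |$0 − $6,440| = $6,440.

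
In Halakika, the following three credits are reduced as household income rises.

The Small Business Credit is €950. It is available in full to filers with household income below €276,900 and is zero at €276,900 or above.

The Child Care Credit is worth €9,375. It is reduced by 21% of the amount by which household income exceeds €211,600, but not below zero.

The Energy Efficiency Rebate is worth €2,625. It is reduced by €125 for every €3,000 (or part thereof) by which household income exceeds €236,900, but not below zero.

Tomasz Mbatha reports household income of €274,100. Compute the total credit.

Small Business Credit: €274,100 is below the €276,900 cutoff, so the full €950 applies.
Child Care Credit: 21% of the €62,500 excess over €211,600 is €13,125 ≥ base, so the credit is €0.
Energy Efficiency Rebate: income exceeds €236,900 by €37,200, which is 13 full-or-partial €3,000 increments; reduction = 13 × €125 = €1,625, leaving €1,000.
Total: €950 + €0 + €1,000 = €1,950.

€1,950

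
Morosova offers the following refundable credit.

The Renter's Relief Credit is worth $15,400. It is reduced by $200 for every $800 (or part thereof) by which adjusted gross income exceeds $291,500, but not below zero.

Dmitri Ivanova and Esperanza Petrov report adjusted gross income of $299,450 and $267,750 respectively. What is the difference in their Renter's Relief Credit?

Dmitri ($299,450): Renter's Relief Credit: income exceeds $291,500 by $7,950, which is 10 full-or-partial $800 increments; reduction = 10 × $200 = $2,000, leaving $13,400.
Esperanza ($267,750): Renter's Relief Credit: $267,750 is at or below the $291,500 threshold, so the full $15,400 applies.
Difference: |$13,400 − $15,400| = $2,000.

$2,000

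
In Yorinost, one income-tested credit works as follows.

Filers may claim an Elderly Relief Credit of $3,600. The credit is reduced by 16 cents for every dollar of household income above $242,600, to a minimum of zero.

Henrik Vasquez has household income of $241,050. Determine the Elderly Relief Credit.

$3,600

Elderly Relief Credit: $241,050 is at or below the $242,600 threshold, so the full $3,600 applies.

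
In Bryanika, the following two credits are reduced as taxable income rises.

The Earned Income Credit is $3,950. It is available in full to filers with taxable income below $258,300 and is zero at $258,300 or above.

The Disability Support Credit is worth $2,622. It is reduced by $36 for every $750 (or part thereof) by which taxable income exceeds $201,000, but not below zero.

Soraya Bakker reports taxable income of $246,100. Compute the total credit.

Earned Income Credit: $246,100 is below the $258,300 cutoff, so the full $3,950 applies.
Disability Support Credit: income exceeds $201,000 by $45,100, which is 61 full-or-partial $750 increments; reduction = 61 × $36 = $2,196, leaving $426.
Total: $3,950 + $426 = $4,376.

$4,376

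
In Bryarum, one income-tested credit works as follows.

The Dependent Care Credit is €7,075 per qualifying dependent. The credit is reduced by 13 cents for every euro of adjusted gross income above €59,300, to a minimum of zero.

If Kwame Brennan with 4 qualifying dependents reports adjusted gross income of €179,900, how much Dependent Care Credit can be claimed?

€12,622

Dependent Care Credit: base = 4 × €7,075 = €28,300. 13% of the €120,600 excess over €59,300 is €15,678; credit = €28,300 − €15,678 = €12,622.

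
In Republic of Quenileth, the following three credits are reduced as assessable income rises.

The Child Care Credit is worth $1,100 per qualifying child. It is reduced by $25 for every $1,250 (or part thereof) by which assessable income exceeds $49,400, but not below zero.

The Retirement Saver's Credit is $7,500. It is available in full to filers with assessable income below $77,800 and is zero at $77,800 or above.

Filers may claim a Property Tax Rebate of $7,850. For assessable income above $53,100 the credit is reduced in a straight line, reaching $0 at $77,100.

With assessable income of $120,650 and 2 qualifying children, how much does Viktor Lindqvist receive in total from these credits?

$775

Child Care Credit: base = 2 × $1,100 = $2,200. income exceeds $49,400 by $71,250, which is 57 full-or-partial $1,250 increments; reduction = 57 × $25 = $1,425, leaving $775.
Retirement Saver's Credit: $120,650 meets or exceeds the $77,800 cutoff, so the credit is $0.
Property Tax Rebate: $120,650 is at or above $77,100, so the credit is $0.
Total: $775 + $0 + $0 = $775.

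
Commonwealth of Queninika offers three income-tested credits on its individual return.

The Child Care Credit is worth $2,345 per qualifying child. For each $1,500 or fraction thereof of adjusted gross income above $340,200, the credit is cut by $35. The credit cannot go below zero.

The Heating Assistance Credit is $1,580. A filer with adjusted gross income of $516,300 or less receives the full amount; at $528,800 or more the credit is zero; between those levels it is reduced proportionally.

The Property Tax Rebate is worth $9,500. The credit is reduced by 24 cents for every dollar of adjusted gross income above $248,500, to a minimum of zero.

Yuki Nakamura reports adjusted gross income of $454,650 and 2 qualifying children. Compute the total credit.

$3,575

Child Care Credit: base = 2 × $2,345 = $4,690. income exceeds $340,200 by $114,450, which is 77 full-or-partial $1,500 increments; reduction = 77 × $35 = $2,695, leaving $1,995.
Heating Assistance Credit: $454,650 is at or below the $516,300 threshold, so the full $1,580 applies.
Property Tax Rebate: 24% of the $206,150 excess over $248,500 is $49,476 ≥ base, so the credit is $0.
Total: $1,995 + $1,580 + $0 = $3,575.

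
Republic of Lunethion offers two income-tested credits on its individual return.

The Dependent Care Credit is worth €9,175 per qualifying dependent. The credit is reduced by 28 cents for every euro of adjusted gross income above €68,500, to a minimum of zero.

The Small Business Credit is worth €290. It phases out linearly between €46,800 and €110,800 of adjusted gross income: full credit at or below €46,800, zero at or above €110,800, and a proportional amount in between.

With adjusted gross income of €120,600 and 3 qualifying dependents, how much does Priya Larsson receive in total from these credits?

€12,937

Dependent Care Credit: base = 3 × €9,175 = €27,525. 28% of the €52,100 excess over €68,500 is €14,588; credit = €27,525 − €14,588 = €12,937.
Small Business Credit: €120,600 is at or above €110,800, so the credit is €0.
Total: €12,937 + €0 = €12,937.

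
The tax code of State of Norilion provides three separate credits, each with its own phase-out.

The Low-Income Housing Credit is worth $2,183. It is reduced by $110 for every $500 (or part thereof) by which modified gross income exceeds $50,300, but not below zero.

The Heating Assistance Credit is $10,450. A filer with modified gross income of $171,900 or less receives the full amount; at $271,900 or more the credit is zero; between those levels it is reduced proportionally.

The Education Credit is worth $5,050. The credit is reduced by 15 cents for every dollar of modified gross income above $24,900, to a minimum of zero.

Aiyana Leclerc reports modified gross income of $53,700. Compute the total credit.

$12,593

Low-Income Housing Credit: income exceeds $50,300 by $3,400, which is 7 full-or-partial $500 increments; reduction = 7 × $110 = $770, leaving $1,413.
Heating Assistance Credit: $53,700 is at or below the $171,900 threshold, so the full $10,450 applies.
Education Credit: 15% of the $28,800 excess over $24,900 is $4,320; credit = $5,050 − $4,320 = $730.
Total: $1,413 + $10,450 + $730 = $12,593.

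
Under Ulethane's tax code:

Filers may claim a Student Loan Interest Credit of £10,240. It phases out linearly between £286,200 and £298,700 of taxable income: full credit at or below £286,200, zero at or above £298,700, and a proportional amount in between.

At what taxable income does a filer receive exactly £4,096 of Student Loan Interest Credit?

£4,096 is 4,096/10,240 of the full £10,240, so 6,144/10,240 of the £12,500 range has been used: income = £286,200 + £12,500 × 6,144/10,240 = £293,700.

£293,700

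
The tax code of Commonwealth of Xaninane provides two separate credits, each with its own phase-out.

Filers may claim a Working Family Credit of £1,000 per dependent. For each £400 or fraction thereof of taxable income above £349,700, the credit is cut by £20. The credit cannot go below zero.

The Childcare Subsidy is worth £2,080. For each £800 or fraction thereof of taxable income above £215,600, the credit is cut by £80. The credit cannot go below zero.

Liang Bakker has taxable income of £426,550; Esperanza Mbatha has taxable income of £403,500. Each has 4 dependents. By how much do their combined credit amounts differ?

£1,160

Liang (£426,550): Working Family Credit: base = 4 × £1,000 = £4,000. income exceeds £349,700 by £76,850, which is 193 full-or-partial £400 increments; reduction = 193 × £20 = £3,860, leaving £140. Childcare Subsidy: income exceeds £215,600 by £210,950 → 264 increments × £80 = £21,120 ≥ base, so the credit is £0. total £140 + £0 = £140
Esperanza (£403,500): Working Family Credit: base = 4 × £1,000 = £4,000. income exceeds £349,700 by £53,800, which is 135 full-or-partial £400 increments; reduction = 135 × £20 = £2,700, leaving £1,300. Childcare Subsidy: income exceeds £215,600 by £187,900 → 235 increments × £80 = £18,800 ≥ base, so the credit is £0. total £1,300 + £0 = £1,300
Difference: |£140 − £1,300| = £1,160.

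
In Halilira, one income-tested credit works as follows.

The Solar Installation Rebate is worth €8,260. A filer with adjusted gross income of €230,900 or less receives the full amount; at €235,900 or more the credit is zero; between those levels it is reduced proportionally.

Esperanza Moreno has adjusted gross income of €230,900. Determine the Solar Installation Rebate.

€8,260

Solar Installation Rebate: €230,900 is at or below the €230,900 threshold, so the full €8,260 applies.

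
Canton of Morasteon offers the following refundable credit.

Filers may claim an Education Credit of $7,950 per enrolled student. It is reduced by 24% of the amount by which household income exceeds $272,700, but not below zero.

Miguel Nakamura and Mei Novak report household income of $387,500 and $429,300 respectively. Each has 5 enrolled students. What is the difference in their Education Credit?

$10,032

Miguel ($387,500): Education Credit: base = 5 × $7,950 = $39,750. 24% of the $114,800 excess over $272,700 is $27,552; credit = $39,750 − $27,552 = $12,198.
Mei ($429,300): Education Credit: base = 5 × $7,950 = $39,750. 24% of the $156,600 excess over $272,700 is $37,584; credit = $39,750 − $37,584 = $2,166.
Difference: |$12,198 − $2,166| = $10,032.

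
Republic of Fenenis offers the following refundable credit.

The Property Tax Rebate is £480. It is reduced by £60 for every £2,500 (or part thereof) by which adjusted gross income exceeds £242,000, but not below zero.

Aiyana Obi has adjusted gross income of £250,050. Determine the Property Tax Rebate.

£240

Property Tax Rebate: income exceeds £242,000 by £8,050, which is 4 full-or-partial £2,500 increments; reduction = 4 × £60 = £240, leaving £240.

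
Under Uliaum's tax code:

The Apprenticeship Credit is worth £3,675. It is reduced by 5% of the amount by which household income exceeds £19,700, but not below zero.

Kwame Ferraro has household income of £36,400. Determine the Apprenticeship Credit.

£2,840

Apprenticeship Credit: 5% of the £16,700 excess over £19,700 is £835; credit = £3,675 − £835 = £2,840.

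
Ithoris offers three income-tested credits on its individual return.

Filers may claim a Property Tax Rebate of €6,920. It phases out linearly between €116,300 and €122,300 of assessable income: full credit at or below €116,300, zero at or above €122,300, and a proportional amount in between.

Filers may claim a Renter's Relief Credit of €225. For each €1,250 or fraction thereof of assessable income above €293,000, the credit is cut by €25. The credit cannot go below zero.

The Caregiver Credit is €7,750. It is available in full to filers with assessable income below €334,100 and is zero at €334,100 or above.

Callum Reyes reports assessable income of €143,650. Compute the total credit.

Property Tax Rebate: €143,650 is at or above €122,300, so the credit is €0.
Renter's Relief Credit: €143,650 is at or below the €293,000 threshold, so the full €225 applies.
Caregiver Credit: €143,650 is below the €334,100 cutoff, so the full €7,750 applies.
Total: €0 + €225 + €7,750 = €7,975.

€7,975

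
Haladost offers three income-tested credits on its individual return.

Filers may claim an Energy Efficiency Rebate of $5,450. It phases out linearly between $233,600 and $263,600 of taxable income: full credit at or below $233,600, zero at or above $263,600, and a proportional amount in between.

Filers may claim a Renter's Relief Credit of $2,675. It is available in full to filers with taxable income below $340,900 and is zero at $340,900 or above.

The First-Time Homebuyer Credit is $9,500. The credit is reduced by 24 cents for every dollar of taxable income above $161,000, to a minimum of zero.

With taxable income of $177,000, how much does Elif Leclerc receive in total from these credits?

$13,785

Energy Efficiency Rebate: $177,000 is at or below the $233,600 threshold, so the full $5,450 applies.
Renter's Relief Credit: $177,000 is below the $340,900 cutoff, so the full $2,675 applies.
First-Time Homebuyer Credit: 24% of the $16,000 excess over $161,000 is $3,840; credit = $9,500 − $3,840 = $5,660.
Total: $5,450 + $2,675 + $5,660 = $13,785.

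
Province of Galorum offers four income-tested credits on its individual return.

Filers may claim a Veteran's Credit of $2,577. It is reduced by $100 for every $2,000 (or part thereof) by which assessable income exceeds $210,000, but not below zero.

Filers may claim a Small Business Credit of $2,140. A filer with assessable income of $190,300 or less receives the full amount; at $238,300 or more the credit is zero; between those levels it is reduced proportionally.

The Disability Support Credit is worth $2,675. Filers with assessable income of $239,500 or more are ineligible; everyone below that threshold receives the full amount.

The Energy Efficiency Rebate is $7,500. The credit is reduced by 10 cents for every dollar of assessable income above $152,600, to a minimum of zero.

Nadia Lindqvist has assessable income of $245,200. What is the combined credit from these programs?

$777

Veteran's Credit: income exceeds $210,000 by $35,200, which is 18 full-or-partial $2,000 increments; reduction = 18 × $100 = $1,800, leaving $777.
Small Business Credit: $245,200 is at or above $238,300, so the credit is $0.
Disability Support Credit: $245,200 meets or exceeds the $239,500 cutoff, so the credit is $0.
Energy Efficiency Rebate: 10% of the $92,600 excess over $152,600 is $9,260 ≥ base, so the credit is $0.
Total: $777 + $0 + $0 + $0 = $777.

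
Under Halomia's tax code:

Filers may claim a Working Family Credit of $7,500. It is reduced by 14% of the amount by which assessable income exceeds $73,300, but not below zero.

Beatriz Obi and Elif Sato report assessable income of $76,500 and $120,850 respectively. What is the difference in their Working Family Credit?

$6,209

Beatriz ($76,500): Working Family Credit: 14% of the $3,200 excess over $73,300 is $448; credit = $7,500 − $448 = $7,052.
Elif ($120,850): Working Family Credit: 14% of the $47,550 excess over $73,300 is $6,657; credit = $7,500 − $6,657 = $843.
Difference: |$7,052 − $843| = $6,209.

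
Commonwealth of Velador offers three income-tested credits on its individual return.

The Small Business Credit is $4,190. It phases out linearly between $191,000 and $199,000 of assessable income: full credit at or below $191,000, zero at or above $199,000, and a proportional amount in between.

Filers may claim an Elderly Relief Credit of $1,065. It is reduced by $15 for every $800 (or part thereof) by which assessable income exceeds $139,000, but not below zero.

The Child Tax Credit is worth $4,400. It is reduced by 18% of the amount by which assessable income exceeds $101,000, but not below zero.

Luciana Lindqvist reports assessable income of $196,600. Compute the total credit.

Small Business Credit: $196,600 is $5,600 into a $8,000 phase-out range, leaving 2,400/8,000 of the credit: $4,190 × 2,400/8,000 = $1,257.
Elderly Relief Credit: income exceeds $139,000 by $57,600 → 72 increments × $15 = $1,080 ≥ base, so the credit is $0.
Child Tax Credit: 18% of the $95,600 excess over $101,000 is $17,208 ≥ base, so the credit is $0.
Total: $1,257 + $0 + $0 = $1,257.

$1,257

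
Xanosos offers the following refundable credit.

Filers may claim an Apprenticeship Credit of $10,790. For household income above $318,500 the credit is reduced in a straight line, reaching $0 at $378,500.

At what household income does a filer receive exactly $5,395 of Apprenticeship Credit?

$348,500

$5,395 is 5,395/10,790 of the full $10,790, so 5,395/10,790 of the $60,000 range has been used: income = $318,500 + $60,000 × 5,395/10,790 = $348,500.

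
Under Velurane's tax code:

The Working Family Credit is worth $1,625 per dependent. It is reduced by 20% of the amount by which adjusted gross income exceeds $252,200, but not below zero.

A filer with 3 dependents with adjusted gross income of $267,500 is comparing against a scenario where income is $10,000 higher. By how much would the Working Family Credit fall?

At $267,500 — base = 3 × $1,625 = $4,875. 20% of the $15,300 excess over $252,200 is $3,060; credit = $4,875 − $3,060 = $1,815.
At $277,500 — base = 3 × $1,625 = $4,875. 20% of the $25,300 excess over $252,200 is $5,060 ≥ base, so the credit is $0.
Lost: $1,815 − $0 = $1,815.

$1,815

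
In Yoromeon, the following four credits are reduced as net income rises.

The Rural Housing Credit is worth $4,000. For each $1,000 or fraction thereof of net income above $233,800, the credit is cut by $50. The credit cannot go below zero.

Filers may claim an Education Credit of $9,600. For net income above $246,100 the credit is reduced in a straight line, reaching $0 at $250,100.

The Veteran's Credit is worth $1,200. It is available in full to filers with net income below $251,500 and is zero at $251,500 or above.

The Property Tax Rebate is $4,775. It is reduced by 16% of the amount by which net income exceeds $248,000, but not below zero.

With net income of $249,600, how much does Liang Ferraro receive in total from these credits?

$10,119

Rural Housing Credit: income exceeds $233,800 by $15,800, which is 16 full-or-partial $1,000 increments; reduction = 16 × $50 = $800, leaving $3,200.
Education Credit: $249,600 is $3,500 into a $4,000 phase-out range, leaving 500/4,000 of the credit: $9,600 × 500/4,000 = $1,200.
Veteran's Credit: $249,600 is below the $251,500 cutoff, so the full $1,200 applies.
Property Tax Rebate: 16% of the $1,600 excess over $248,000 is $256; credit = $4,775 − $256 = $4,519.
Total: $3,200 + $1,200 + $1,200 + $4,519 = $10,119.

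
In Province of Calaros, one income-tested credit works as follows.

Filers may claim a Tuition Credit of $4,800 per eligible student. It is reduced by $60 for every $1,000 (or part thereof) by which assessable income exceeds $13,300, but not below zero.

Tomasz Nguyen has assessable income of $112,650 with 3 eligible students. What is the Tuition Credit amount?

$8,400

Tuition Credit: base = 3 × $4,800 = $14,400. income exceeds $13,300 by $99,350, which is 100 full-or-partial $1,000 increments; reduction = 100 × $60 = $6,000, leaving $8,400.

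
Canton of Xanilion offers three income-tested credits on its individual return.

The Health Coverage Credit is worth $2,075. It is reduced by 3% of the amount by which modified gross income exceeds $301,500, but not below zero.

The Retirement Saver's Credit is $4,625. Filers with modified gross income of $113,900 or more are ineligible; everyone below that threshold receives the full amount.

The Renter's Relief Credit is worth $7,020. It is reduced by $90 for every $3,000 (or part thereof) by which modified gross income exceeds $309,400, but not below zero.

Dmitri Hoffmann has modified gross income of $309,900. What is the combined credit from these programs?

$8,753

Health Coverage Credit: 3% of the $8,400 excess over $301,500 is $252; credit = $2,075 − $252 = $1,823.
Retirement Saver's Credit: $309,900 meets or exceeds the $113,900 cutoff, so the credit is $0.
Renter's Relief Credit: income exceeds $309,400 by $500, which is 1 full-or-partial $3,000 increment; reduction = 1 × $90 = $90, leaving $6,930.
Total: $1,823 + $0 + $6,930 = $8,753.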